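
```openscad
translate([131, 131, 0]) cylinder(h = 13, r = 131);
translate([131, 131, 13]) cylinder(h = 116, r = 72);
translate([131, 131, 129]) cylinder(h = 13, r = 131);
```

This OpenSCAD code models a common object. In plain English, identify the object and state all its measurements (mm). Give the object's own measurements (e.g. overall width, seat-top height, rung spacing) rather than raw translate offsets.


A spool: two coaxial disc flanges of radius 131 mm and thickness 13 mm, joined by a core cylinder of radius 72 mm and height 116 mm. The lower flange rests on z = 0 and the three cylinders share a vertical axis.


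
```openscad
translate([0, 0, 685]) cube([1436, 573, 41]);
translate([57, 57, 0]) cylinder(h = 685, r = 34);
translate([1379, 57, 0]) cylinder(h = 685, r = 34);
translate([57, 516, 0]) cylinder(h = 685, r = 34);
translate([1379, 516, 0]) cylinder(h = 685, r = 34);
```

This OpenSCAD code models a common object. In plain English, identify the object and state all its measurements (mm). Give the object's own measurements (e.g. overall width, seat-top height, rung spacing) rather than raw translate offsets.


A rectangular dining table. The top is 1436×573×41 mm with its upper surface at z = 726 mm. It stands on four round legs of 68 mm diameter, each leg's bounding box inset 23 mm from the nearest pair of top edges, running from the floor to the underside of the top.


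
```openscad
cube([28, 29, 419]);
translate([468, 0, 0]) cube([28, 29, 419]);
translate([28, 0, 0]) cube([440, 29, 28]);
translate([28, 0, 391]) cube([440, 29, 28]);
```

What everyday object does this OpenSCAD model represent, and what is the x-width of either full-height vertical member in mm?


A picture frame. The border width is 28 mm.

Four thin pieces enclosing a rectangular opening — a picture frame. The two full-height stiles are 419 mm tall; the top rail sits at z = 391 and is 28 mm tall, so the border above the opening is 419 − 391 = 28 mm, matching the stile x-width.


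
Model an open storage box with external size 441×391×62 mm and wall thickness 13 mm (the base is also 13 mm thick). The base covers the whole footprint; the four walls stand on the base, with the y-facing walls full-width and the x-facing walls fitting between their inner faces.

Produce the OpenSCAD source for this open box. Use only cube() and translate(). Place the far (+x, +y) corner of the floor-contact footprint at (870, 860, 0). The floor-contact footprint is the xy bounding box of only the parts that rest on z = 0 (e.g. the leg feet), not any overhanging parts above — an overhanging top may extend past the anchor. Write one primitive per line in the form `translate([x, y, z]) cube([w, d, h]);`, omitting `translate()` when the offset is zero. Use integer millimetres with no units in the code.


translate([429, 469, 0]) cube([441, 391, 13]);
translate([429, 469, 13]) cube([441, 13, 49]);
translate([429, 847, 13]) cube([441, 13, 49]);
translate([429, 482, 13]) cube([13, 365, 49]);
translate([857, 482, 13]) cube([13, 365, 49]);


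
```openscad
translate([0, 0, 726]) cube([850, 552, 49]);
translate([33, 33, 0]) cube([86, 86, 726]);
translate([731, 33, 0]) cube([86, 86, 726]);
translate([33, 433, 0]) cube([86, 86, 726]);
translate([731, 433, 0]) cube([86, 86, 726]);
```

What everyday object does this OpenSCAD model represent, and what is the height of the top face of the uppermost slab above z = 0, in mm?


A table. The table height is 775 mm.

A 850×552×49 slab sits at z = 726 on four 86 mm square posts — a table. The top surface is at 726 + 49 = 775 mm.


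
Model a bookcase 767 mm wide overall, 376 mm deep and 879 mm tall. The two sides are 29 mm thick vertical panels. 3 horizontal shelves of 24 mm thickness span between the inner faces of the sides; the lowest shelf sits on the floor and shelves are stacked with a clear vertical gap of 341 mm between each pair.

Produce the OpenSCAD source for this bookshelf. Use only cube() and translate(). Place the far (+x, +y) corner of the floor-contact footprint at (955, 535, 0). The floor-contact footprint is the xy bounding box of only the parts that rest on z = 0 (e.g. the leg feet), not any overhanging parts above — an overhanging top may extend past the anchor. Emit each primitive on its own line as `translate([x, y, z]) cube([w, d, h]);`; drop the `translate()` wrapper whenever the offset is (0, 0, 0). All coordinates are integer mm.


translate([188, 159, 0]) cube([29, 376, 879]);
translate([926, 159, 0]) cube([29, 376, 879]);
translate([217, 159, 0]) cube([709, 376, 24]);
translate([217, 159, 365]) cube([709, 376, 24]);
translate([217, 159, 730]) cube([709, 376, 24]);


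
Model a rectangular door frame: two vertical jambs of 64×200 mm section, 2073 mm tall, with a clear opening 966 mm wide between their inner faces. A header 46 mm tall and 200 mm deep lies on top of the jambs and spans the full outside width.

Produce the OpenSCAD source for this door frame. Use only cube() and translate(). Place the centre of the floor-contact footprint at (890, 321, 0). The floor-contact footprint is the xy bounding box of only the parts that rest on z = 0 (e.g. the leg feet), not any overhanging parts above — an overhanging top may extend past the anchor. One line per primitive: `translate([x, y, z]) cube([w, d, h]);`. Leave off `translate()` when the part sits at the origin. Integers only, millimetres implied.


translate([343, 221, 0]) cube([64, 200, 2073]);
translate([1373, 221, 0]) cube([64, 200, 2073]);
translate([343, 221, 2073]) cube([1094, 200, 46]);


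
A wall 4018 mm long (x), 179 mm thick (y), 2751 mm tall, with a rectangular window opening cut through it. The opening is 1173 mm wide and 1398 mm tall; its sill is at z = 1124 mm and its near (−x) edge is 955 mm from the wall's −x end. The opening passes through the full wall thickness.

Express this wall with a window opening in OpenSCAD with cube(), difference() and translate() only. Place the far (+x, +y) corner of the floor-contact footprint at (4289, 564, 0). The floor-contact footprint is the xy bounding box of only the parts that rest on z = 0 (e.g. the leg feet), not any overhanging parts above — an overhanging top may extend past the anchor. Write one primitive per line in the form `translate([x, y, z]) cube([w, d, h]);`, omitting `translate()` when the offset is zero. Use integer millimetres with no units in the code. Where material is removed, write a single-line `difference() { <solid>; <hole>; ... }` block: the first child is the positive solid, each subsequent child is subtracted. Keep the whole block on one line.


difference() { translate([271, 385, 0]) cube([4018, 179, 2751]); translate([1226, 385, 1124]) cube([1173, 179, 1398]); }


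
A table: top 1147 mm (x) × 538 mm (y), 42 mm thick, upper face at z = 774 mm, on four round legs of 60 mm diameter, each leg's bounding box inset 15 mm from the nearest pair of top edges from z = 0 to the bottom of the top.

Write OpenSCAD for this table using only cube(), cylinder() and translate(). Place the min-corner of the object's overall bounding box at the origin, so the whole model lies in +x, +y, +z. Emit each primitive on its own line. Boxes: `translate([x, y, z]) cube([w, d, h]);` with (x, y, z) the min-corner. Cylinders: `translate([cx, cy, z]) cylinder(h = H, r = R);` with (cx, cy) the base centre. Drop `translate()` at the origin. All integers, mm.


translate([0, 0, 732]) cube([1147, 538, 42]);
translate([45, 45, 0]) cylinder(h = 732, r = 30);
translate([1102, 45, 0]) cylinder(h = 732, r = 30);
translate([45, 493, 0]) cylinder(h = 732, r = 30);
translate([1102, 493, 0]) cylinder(h = 732, r = 30);


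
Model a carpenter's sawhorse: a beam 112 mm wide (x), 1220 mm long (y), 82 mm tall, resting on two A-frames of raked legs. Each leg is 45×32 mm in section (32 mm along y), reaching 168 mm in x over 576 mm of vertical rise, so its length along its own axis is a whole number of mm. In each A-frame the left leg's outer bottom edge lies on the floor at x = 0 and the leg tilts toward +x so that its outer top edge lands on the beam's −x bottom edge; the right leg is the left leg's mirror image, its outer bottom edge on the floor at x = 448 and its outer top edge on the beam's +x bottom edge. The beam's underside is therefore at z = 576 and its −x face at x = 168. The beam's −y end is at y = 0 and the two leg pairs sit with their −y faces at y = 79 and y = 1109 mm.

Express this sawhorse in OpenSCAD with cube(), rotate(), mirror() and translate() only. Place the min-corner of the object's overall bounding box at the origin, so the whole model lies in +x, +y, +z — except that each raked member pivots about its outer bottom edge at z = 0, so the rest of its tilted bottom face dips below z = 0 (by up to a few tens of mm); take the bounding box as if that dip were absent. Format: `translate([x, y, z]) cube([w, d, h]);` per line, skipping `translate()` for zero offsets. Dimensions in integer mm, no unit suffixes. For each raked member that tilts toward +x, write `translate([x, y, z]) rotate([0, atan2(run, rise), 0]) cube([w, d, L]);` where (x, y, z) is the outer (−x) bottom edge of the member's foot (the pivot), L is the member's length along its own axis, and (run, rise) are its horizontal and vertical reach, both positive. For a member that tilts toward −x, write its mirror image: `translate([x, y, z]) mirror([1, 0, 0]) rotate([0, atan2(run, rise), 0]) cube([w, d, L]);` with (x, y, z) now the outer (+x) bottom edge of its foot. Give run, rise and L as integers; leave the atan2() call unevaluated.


// leg length = √(168² + 576²) = 600
// right-leg outer foot x = 2·168 + 112 = 448
// beam min-corner = (168, 0, 576)
translate([168, 0, 576]) cube([112, 1220, 82]);
translate([0, 79, 0]) rotate([0, atan2(168, 576), 0]) cube([45, 32, 600]);
translate([448, 79, 0]) mirror([1, 0, 0]) rotate([0, atan2(168, 576), 0]) cube([45, 32, 600]);
translate([0, 1109, 0]) rotate([0, atan2(168, 576), 0]) cube([45, 32, 600]);
translate([448, 1109, 0]) mirror([1, 0, 0]) rotate([0, atan2(168, 576), 0]) cube([45, 32, 600]);


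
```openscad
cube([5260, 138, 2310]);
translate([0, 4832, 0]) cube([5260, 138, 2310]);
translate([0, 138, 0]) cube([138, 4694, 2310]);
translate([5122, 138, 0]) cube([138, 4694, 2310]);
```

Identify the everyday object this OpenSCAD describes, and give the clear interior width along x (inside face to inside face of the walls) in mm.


A house (or room) frame. The interior width is 4984 mm.

Four 2310 mm walls enclosing a rectangle with no floor or roof — a room or house frame. Outside width is 5260 mm and wall thickness is 138 mm, so the interior width is 5260 − 2 × 138 = 4984 mm.


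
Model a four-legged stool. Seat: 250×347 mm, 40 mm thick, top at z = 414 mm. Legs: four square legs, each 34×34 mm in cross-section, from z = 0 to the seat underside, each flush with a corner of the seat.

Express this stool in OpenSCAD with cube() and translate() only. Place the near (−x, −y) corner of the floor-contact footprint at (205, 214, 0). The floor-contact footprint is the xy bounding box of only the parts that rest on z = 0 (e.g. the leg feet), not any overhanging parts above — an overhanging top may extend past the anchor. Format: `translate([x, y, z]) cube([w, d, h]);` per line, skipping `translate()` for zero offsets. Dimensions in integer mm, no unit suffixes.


translate([205, 214, 374]) cube([250, 347, 40]);
translate([205, 214, 0]) cube([34, 34, 374]);
translate([421, 214, 0]) cube([34, 34, 374]);
translate([205, 527, 0]) cube([34, 34, 374]);
translate([421, 527, 0]) cube([34, 34, 374]);


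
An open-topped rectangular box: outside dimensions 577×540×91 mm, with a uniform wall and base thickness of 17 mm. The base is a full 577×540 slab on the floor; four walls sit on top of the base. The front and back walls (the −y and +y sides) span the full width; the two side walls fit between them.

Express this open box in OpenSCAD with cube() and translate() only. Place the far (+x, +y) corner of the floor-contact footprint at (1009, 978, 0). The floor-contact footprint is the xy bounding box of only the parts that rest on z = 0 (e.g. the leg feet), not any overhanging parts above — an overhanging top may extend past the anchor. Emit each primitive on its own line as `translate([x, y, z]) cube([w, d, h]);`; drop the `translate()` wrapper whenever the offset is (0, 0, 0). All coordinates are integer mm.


translate([432, 438, 0]) cube([577, 540, 17]);
translate([432, 438, 17]) cube([577, 17, 74]);
translate([432, 961, 17]) cube([577, 17, 74]);
translate([432, 455, 17]) cube([17, 506, 74]);
translate([992, 455, 17]) cube([17, 506, 74]);


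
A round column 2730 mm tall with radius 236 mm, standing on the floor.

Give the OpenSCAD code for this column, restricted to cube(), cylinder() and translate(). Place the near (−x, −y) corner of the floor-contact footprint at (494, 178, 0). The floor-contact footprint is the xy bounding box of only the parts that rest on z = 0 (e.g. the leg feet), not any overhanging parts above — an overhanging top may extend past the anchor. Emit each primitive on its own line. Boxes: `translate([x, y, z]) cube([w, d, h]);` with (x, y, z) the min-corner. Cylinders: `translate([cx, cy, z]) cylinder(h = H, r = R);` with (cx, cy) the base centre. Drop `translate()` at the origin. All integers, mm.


translate([730, 414, 0]) cylinder(h = 2730, r = 236);


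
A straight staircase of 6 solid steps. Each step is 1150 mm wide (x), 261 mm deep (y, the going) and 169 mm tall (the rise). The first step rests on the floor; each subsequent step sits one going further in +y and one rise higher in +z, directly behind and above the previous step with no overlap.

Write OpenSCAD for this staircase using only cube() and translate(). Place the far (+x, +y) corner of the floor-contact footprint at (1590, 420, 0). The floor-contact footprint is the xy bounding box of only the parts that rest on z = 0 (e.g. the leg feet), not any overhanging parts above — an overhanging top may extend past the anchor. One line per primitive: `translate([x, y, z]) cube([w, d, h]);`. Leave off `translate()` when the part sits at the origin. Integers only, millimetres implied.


translate([440, 159, 0]) cube([1150, 261, 169]);
translate([440, 420, 169]) cube([1150, 261, 169]);
translate([440, 681, 338]) cube([1150, 261, 169]);
translate([440, 942, 507]) cube([1150, 261, 169]);
translate([440, 1203, 676]) cube([1150, 261, 169]);
translate([440, 1464, 845]) cube([1150, 261, 169]);


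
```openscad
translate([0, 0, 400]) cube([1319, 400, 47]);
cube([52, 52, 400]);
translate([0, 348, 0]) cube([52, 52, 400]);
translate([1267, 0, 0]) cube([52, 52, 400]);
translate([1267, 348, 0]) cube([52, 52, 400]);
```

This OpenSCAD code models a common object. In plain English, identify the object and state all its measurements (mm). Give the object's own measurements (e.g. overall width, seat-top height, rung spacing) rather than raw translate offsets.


A bench: a 1319×400 mm seat slab, 47 mm thick, top at z = 447 mm, on four 52×52 mm square legs flush with the seat corners and standing on z = 0.


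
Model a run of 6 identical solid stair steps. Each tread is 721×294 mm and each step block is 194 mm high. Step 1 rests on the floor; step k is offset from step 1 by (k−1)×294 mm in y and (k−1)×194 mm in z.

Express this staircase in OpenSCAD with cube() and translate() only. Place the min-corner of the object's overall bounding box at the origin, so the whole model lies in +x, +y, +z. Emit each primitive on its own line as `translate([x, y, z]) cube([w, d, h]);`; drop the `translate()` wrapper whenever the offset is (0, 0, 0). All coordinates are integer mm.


cube([721, 294, 194]);
translate([0, 294, 194]) cube([721, 294, 194]);
translate([0, 588, 388]) cube([721, 294, 194]);
translate([0, 882, 582]) cube([721, 294, 194]);
translate([0, 1176, 776]) cube([721, 294, 194]);
translate([0, 1470, 970]) cube([721, 294, 194]);


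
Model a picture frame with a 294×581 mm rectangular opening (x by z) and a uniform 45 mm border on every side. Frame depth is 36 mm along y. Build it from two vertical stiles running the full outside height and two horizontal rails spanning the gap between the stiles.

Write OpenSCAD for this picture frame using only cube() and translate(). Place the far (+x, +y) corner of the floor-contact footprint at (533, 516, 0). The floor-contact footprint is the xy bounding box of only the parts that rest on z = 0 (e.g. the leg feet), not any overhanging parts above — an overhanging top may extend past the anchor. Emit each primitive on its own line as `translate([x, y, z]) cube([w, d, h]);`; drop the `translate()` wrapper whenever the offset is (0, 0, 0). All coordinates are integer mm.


translate([149, 480, 0]) cube([45, 36, 671]);
translate([488, 480, 0]) cube([45, 36, 671]);
translate([194, 480, 0]) cube([294, 36, 45]);
translate([194, 480, 626]) cube([294, 36, 45]);


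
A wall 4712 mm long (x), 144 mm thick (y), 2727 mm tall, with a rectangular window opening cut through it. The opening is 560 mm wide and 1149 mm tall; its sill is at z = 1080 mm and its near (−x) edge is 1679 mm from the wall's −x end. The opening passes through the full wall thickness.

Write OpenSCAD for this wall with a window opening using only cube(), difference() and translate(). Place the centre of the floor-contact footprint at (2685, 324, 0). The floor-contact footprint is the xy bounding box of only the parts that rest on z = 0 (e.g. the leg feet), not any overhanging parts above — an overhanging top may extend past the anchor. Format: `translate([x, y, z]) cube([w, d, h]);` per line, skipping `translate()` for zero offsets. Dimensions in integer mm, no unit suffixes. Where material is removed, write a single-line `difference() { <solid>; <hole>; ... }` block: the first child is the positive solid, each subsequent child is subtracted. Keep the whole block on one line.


difference() { translate([329, 252, 0]) cube([4712, 144, 2727]); translate([2008, 252, 1080]) cube([560, 144, 1149]); }


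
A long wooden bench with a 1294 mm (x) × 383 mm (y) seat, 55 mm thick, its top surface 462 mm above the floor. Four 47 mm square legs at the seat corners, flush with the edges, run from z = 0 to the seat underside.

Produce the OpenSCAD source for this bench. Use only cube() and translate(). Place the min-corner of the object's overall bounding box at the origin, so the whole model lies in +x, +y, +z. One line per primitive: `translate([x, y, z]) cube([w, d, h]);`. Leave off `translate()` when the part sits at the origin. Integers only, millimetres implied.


// leg_h = 462 − 55 = 407
translate([0, 0, 407]) cube([1294, 383, 55]);
cube([47, 47, 407]);
translate([0, 336, 0]) cube([47, 47, 407]);
translate([1247, 0, 0]) cube([47, 47, 407]);
translate([1247, 336, 0]) cube([47, 47, 407]);


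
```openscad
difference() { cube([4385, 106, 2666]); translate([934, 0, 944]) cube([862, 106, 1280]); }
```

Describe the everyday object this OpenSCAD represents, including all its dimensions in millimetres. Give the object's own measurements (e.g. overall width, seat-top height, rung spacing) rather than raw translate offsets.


A wall 4385 mm long (x), 106 mm thick (y), 2666 mm tall, with a rectangular window opening cut through it. The opening is 862 mm wide and 1280 mm tall; its sill is at z = 944 mm and its near (−x) edge is 934 mm from the wall's −x end. The opening passes through the full wall thickness.


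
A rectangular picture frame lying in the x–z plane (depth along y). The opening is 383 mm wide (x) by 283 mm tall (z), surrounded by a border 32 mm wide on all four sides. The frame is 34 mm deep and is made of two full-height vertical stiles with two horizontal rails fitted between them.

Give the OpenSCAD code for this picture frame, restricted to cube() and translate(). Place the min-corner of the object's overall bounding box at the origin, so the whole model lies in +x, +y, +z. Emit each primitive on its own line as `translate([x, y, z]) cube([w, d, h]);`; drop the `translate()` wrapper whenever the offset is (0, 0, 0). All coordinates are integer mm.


cube([32, 34, 347]);
translate([415, 0, 0]) cube([32, 34, 347]);
translate([32, 0, 0]) cube([383, 34, 32]);
translate([32, 0, 315]) cube([383, 34, 32]);


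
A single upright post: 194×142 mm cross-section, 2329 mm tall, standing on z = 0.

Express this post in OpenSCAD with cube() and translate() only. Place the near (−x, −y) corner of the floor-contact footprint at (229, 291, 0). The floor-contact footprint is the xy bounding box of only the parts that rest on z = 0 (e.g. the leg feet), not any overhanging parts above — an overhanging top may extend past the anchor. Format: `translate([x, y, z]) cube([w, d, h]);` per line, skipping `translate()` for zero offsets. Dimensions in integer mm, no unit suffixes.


translate([229, 291, 0]) cube([194, 142, 2329]);


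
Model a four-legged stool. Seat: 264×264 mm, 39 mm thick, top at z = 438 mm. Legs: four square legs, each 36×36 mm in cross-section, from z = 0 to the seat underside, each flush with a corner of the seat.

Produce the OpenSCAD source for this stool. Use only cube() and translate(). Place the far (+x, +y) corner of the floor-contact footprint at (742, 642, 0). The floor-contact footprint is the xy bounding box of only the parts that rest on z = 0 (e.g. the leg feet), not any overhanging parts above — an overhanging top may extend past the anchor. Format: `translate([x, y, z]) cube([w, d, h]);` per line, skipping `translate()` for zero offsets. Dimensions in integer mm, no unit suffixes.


translate([478, 378, 399]) cube([264, 264, 39]);
translate([478, 378, 0]) cube([36, 36, 399]);
translate([706, 378, 0]) cube([36, 36, 399]);
translate([478, 606, 0]) cube([36, 36, 399]);
translate([706, 606, 0]) cube([36, 36, 399]);


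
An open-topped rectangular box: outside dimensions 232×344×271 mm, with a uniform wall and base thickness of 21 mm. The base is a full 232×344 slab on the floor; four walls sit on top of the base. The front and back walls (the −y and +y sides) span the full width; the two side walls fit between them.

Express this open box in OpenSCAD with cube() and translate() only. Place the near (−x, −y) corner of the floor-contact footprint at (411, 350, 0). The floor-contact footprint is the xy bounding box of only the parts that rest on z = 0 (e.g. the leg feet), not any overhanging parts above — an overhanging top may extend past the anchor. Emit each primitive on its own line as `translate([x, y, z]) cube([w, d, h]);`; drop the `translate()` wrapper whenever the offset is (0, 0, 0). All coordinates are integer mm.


translate([411, 350, 0]) cube([232, 344, 21]);
translate([411, 350, 21]) cube([232, 21, 250]);
translate([411, 673, 21]) cube([232, 21, 250]);
translate([411, 371, 21]) cube([21, 302, 250]);
translate([622, 371, 21]) cube([21, 302, 250]);


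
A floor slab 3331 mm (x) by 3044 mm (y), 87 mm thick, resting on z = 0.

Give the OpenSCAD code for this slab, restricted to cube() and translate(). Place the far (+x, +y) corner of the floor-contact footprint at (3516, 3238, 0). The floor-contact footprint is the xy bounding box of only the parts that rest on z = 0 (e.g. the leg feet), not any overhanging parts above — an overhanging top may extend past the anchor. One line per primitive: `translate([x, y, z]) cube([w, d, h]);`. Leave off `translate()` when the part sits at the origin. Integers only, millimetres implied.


translate([185, 194, 0]) cube([3331, 3044, 87]);


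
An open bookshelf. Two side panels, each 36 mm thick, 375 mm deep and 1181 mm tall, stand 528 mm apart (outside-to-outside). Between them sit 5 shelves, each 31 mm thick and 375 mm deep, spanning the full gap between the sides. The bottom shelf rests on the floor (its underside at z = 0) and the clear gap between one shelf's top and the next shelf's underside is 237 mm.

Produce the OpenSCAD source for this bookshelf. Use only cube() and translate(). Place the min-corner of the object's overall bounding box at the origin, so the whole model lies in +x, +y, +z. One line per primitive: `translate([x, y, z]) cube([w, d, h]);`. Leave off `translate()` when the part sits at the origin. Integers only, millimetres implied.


cube([36, 375, 1181]);
translate([492, 0, 0]) cube([36, 375, 1181]);
translate([36, 0, 0]) cube([456, 375, 31]);
translate([36, 0, 268]) cube([456, 375, 31]);
translate([36, 0, 536]) cube([456, 375, 31]);
translate([36, 0, 804]) cube([456, 375, 31]);
translate([36, 0, 1072]) cube([456, 375, 31]);


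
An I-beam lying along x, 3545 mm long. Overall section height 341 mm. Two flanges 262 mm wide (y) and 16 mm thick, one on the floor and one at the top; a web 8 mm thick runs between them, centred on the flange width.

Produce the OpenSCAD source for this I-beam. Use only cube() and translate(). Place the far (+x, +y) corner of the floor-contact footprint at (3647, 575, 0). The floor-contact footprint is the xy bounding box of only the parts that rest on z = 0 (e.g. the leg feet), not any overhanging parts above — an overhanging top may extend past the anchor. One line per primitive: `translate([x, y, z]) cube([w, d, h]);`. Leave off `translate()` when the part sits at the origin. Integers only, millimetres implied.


translate([102, 313, 0]) cube([3545, 262, 16]);
translate([102, 440, 16]) cube([3545, 8, 309]);
translate([102, 313, 325]) cube([3545, 262, 16]);


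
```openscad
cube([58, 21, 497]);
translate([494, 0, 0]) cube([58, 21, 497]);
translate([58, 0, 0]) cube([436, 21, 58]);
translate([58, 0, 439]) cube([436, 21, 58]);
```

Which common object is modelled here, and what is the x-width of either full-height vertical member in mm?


A picture frame. The border width is 58 mm.

Four thin pieces enclosing a rectangular opening — a picture frame. The two full-height stiles are 497 mm tall; the top rail sits at z = 439 and is 58 mm tall, so the border above the opening is 497 − 439 = 58 mm, matching the stile x-width.


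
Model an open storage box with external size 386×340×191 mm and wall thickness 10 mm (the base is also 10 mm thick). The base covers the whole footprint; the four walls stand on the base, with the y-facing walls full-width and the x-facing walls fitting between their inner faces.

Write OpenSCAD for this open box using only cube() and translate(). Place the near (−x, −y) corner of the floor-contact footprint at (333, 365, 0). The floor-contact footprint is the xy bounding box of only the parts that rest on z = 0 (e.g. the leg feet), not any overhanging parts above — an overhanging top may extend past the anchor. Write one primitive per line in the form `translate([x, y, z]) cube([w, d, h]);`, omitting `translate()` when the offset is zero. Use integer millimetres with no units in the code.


translate([333, 365, 0]) cube([386, 340, 10]);
translate([333, 365, 10]) cube([386, 10, 181]);
translate([333, 695, 10]) cube([386, 10, 181]);
translate([333, 375, 10]) cube([10, 320, 181]);
translate([709, 375, 10]) cube([10, 320, 181]);


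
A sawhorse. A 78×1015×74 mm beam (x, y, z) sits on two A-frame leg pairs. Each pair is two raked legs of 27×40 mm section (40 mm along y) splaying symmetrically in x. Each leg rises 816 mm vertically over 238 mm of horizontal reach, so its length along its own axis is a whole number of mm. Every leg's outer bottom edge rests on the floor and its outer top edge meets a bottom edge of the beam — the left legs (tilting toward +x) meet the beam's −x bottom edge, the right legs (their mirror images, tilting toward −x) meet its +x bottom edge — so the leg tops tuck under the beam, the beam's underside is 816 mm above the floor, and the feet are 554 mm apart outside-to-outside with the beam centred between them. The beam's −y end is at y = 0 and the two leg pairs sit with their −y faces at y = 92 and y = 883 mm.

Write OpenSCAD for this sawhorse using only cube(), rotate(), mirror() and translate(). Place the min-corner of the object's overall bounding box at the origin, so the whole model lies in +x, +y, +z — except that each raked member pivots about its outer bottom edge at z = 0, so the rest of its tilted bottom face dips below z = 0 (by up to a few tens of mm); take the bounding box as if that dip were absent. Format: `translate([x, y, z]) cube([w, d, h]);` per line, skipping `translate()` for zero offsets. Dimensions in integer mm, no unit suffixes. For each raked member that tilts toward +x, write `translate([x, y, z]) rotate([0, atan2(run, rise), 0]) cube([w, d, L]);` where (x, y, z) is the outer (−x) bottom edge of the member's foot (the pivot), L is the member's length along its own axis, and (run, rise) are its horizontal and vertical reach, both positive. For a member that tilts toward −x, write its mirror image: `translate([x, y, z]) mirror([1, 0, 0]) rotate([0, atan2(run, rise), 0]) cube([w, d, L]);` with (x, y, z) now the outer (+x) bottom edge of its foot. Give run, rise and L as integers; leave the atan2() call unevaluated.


// leg length = √(238² + 816²) = 850
// right-leg outer foot x = 2·238 + 78 = 554
// beam min-corner = (238, 0, 816)
translate([238, 0, 816]) cube([78, 1015, 74]);
translate([0, 92, 0]) rotate([0, atan2(238, 816), 0]) cube([27, 40, 850]);
translate([554, 92, 0]) mirror([1, 0, 0]) rotate([0, atan2(238, 816), 0]) cube([27, 40, 850]);
translate([0, 883, 0]) rotate([0, atan2(238, 816), 0]) cube([27, 40, 850]);
translate([554, 883, 0]) mirror([1, 0, 0]) rotate([0, atan2(238, 816), 0]) cube([27, 40, 850]);


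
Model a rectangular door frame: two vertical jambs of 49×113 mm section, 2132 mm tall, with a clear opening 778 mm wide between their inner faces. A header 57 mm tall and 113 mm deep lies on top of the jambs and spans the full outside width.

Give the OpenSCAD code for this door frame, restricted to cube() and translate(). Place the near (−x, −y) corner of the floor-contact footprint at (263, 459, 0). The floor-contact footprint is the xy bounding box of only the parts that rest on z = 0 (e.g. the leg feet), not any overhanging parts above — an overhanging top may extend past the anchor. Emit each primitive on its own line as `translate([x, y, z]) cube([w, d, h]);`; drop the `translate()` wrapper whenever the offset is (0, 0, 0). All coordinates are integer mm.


translate([263, 459, 0]) cube([49, 113, 2132]);
translate([1090, 459, 0]) cube([49, 113, 2132]);
translate([263, 459, 2132]) cube([876, 113, 57]);


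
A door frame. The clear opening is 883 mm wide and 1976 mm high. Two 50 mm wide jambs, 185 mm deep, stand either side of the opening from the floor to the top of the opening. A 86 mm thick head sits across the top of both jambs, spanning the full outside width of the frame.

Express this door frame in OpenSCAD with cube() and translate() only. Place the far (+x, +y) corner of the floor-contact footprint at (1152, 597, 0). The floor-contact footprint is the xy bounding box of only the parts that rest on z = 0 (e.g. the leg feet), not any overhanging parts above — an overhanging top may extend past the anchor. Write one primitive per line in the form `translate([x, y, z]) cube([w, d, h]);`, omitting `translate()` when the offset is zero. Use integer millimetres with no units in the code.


translate([169, 412, 0]) cube([50, 185, 1976]);
translate([1102, 412, 0]) cube([50, 185, 1976]);
translate([169, 412, 1976]) cube([983, 185, 86]);


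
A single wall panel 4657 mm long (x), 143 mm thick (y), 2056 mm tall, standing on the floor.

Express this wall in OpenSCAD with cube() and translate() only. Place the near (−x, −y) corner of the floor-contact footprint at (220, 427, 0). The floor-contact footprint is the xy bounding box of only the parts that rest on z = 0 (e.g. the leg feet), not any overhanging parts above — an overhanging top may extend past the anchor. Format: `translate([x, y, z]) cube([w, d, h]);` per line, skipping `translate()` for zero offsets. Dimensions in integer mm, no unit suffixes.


translate([220, 427, 0]) cube([4657, 143, 2056]);


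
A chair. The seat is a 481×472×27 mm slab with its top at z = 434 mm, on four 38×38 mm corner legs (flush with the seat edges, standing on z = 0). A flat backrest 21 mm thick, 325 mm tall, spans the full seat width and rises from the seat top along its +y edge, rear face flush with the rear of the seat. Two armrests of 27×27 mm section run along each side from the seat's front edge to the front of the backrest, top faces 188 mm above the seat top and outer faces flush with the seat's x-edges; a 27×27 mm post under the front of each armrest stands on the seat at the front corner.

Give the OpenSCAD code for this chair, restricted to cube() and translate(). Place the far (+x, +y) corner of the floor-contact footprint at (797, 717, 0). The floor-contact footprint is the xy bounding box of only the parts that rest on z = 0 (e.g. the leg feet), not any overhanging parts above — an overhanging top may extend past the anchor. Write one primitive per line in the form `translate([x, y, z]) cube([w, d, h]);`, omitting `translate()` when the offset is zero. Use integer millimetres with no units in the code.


translate([316, 245, 407]) cube([481, 472, 27]);
translate([316, 245, 0]) cube([38, 38, 407]);
translate([759, 245, 0]) cube([38, 38, 407]);
translate([316, 679, 0]) cube([38, 38, 407]);
translate([759, 679, 0]) cube([38, 38, 407]);
translate([316, 696, 434]) cube([481, 21, 325]);
translate([316, 245, 595]) cube([27, 451, 27]);
translate([770, 245, 595]) cube([27, 451, 27]);
translate([316, 245, 434]) cube([27, 27, 161]);
translate([770, 245, 434]) cube([27, 27, 161]);


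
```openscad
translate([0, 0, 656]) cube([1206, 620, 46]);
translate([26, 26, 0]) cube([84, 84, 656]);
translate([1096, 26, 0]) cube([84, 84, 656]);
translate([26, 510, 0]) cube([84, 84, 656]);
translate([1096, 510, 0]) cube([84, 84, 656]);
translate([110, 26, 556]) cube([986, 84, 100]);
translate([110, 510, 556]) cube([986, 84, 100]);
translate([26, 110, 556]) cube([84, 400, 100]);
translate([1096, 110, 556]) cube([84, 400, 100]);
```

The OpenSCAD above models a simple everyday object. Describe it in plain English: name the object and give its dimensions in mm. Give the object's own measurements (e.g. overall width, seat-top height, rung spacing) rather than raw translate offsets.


A table: top 1206 mm (x) × 620 mm (y), 46 mm thick, upper face at z = 702 mm, on four 84×84 mm square legs, each inset 26 mm from the nearest pair of top edges from z = 0 to the bottom of the top. Four apron rails, 84 mm thick and 100 mm tall, run between adjacent legs with their top edges flush with the underside of the top and their outer faces flush with the legs' outer faces.


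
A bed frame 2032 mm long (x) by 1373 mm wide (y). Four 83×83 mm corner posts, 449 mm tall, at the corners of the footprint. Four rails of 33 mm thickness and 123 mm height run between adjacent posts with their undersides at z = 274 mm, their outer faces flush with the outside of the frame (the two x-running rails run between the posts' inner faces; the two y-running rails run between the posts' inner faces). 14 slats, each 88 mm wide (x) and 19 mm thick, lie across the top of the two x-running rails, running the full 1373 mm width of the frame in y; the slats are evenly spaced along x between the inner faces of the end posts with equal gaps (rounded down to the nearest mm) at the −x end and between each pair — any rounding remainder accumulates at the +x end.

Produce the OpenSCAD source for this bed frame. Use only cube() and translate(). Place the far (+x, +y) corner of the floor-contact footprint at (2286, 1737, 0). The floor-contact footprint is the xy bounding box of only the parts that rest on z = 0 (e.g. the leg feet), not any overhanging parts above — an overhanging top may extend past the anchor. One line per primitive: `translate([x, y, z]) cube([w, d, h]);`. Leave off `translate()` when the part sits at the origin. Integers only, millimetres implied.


// slat z = rail_z + rail_h = 274 + 123 = 397
// slat gap = ⌊(1866 − 14·88) / 15⌋ = 42
translate([254, 364, 0]) cube([83, 83, 449]);
translate([254, 1654, 0]) cube([83, 83, 449]);
translate([2203, 364, 0]) cube([83, 83, 449]);
translate([2203, 1654, 0]) cube([83, 83, 449]);
translate([337, 364, 274]) cube([1866, 33, 123]);
translate([337, 1704, 274]) cube([1866, 33, 123]);
translate([254, 447, 274]) cube([33, 1207, 123]);
translate([2253, 447, 274]) cube([33, 1207, 123]);
translate([379, 364, 397]) cube([88, 1373, 19]);
translate([509, 364, 397]) cube([88, 1373, 19]);
translate([639, 364, 397]) cube([88, 1373, 19]);
translate([769, 364, 397]) cube([88, 1373, 19]);
translate([899, 364, 397]) cube([88, 1373, 19]);
translate([1029, 364, 397]) cube([88, 1373, 19]);
translate([1159, 364, 397]) cube([88, 1373, 19]);
translate([1289, 364, 397]) cube([88, 1373, 19]);
translate([1419, 364, 397]) cube([88, 1373, 19]);
translate([1549, 364, 397]) cube([88, 1373, 19]);
translate([1679, 364, 397]) cube([88, 1373, 19]);
translate([1809, 364, 397]) cube([88, 1373, 19]);
translate([1939, 364, 397]) cube([88, 1373, 19]);
translate([2069, 364, 397]) cube([88, 1373, 19]);


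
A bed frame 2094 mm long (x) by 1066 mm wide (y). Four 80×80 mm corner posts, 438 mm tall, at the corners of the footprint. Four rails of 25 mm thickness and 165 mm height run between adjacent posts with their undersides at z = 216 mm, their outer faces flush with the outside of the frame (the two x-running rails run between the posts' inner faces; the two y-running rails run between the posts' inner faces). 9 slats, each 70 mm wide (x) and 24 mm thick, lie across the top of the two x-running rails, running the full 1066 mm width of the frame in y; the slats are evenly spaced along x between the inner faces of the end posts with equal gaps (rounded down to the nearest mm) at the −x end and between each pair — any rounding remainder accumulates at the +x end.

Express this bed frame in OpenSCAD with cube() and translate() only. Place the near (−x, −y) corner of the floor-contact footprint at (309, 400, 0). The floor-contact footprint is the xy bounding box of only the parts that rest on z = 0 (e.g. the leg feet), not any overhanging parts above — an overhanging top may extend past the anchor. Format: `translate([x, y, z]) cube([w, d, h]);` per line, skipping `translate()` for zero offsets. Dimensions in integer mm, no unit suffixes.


translate([309, 400, 0]) cube([80, 80, 438]);
translate([309, 1386, 0]) cube([80, 80, 438]);
translate([2323, 400, 0]) cube([80, 80, 438]);
translate([2323, 1386, 0]) cube([80, 80, 438]);
translate([389, 400, 216]) cube([1934, 25, 165]);
translate([389, 1441, 216]) cube([1934, 25, 165]);
translate([309, 480, 216]) cube([25, 906, 165]);
translate([2378, 480, 216]) cube([25, 906, 165]);
translate([519, 400, 381]) cube([70, 1066, 24]);
translate([719, 400, 381]) cube([70, 1066, 24]);
translate([919, 400, 381]) cube([70, 1066, 24]);
translate([1119, 400, 381]) cube([70, 1066, 24]);
translate([1319, 400, 381]) cube([70, 1066, 24]);
translate([1519, 400, 381]) cube([70, 1066, 24]);
translate([1719, 400, 381]) cube([70, 1066, 24]);
translate([1919, 400, 381]) cube([70, 1066, 24]);
translate([2119, 400, 381]) cube([70, 1066, 24]);


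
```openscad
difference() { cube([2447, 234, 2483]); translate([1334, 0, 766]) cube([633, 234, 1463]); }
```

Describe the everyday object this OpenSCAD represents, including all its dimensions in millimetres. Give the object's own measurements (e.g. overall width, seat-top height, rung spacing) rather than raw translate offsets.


A wall 2447 mm long (x), 234 mm thick (y), 2483 mm tall, with a rectangular window opening cut through it. The opening is 633 mm wide and 1463 mm tall; its sill is at z = 766 mm and its near (−x) edge is 1334 mm from the wall's −x end. The opening passes through the full wall thickness.


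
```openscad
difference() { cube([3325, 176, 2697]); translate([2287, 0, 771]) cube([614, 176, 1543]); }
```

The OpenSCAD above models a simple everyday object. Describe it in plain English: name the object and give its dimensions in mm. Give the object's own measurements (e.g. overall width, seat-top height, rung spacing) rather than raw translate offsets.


A wall 3325 mm long (x), 176 mm thick (y), 2697 mm tall, with a rectangular window opening cut through it. The opening is 614 mm wide and 1543 mm tall; its sill is at z = 771 mm and its near (−x) edge is 2287 mm from the wall's −x end. The opening passes through the full wall thickness.
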